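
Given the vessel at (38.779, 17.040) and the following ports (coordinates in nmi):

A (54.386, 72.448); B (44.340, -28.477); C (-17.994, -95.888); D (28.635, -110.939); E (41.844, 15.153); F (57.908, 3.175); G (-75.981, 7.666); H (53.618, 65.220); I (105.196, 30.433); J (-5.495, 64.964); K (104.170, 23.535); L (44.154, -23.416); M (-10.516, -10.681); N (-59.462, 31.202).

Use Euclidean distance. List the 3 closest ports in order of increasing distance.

E, F, L

Distances from (38.779, 17.040):
A: 57.564 nmi
B: 45.855 nmi
C: 126.396 nmi
D: 128.380 nmi
E: 3.599 nmi
F: 23.625 nmi
G: 115.142 nmi
H: 50.413 nmi
I: 67.754 nmi
J: 65.245 nmi
K: 65.713 nmi
L: 40.812 nmi
M: 56.555 nmi
N: 99.257 nmi
Sorted: E (3.599 nmi) < F (23.625 nmi) < L (40.812 nmi) < B (45.855 nmi) < H (50.413 nmi) < …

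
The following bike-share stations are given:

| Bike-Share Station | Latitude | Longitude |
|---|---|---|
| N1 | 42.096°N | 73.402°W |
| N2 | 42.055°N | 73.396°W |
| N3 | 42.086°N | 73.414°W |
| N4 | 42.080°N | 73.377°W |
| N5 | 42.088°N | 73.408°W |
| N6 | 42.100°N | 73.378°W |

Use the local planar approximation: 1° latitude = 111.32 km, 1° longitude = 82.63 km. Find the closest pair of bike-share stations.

Pairwise distances:
N1–N2: √((-0.041·111.32)² + (0.006·82.63)²) = √(20.83119 + 0.24580) = 4.591 km
N1–N3: √((-0.010·111.32)² + (-0.012·82.63)²) = √(1.23921 + 0.98319) = 1.491 km
N1–N4: √((-0.016·111.32)² + (0.025·82.63)²) = √(3.17239 + 4.26732) = 2.728 km
N1–N5: √((-0.008·111.32)² + (-0.006·82.63)²) = √(0.79310 + 0.24580) = 1.019 km
N1–N6: √((0.004·111.32)² + (0.024·82.63)²) = √(0.19827 + 3.93276) = 2.032 km
N2–N3: √((0.031·111.32)² + (-0.018·82.63)²) = √(11.90885 + 2.21218) = 3.758 km
N2–N4: √((0.025·111.32)² + (0.019·82.63)²) = √(7.74509 + 2.46481) = 3.195 km
N2–N5: √((0.033·111.32)² + (-0.012·82.63)²) = √(13.49504 + 0.98319) = 3.805 km
N2–N6: √((0.045·111.32)² + (0.018·82.63)²) = √(25.09409 + 2.21218) = 5.226 km
N3–N4: √((-0.006·111.32)² + (0.037·82.63)²) = √(0.44612 + 9.34714) = 3.129 km
N3–N5: √((0.002·111.32)² + (0.006·82.63)²) = √(0.04957 + 0.24580) = 0.543 km
N3–N6: √((0.014·111.32)² + (0.036·82.63)²) = √(2.42886 + 8.84872) = 3.358 km
N4–N5: √((0.008·111.32)² + (-0.031·82.63)²) = √(0.79310 + 6.56144) = 2.712 km
N4–N6: √((0.020·111.32)² + (-0.001·82.63)²) = √(4.95686 + 0.00683) = 2.228 km
N5–N6: √((0.012·111.32)² + (0.030·82.63)²) = √(1.78447 + 6.14495) = 2.816 km
Closest pair: N3–N5 at 0.543 km.

N3 and N5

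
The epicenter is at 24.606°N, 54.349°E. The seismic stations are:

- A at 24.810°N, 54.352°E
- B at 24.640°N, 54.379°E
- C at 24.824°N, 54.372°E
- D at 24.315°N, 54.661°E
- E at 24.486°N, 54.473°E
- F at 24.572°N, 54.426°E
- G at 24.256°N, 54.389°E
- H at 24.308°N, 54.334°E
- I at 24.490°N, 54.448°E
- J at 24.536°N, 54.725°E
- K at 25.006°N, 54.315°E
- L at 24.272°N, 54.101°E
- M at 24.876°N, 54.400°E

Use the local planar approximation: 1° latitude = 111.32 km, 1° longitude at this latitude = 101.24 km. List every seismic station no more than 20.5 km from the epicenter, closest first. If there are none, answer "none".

Distances from 24.606°N, 54.349°E:
A: √((0.204·111.32)² + (0.003·101.24)²) = √(515.71140 + 0.09225) = 22.711 km
B: √((0.034·111.32)² + (0.030·101.24)²) = √(14.32532 + 9.22458) = 4.853 km
C: √((0.218·111.32)² + (0.023·101.24)²) = √(588.92418 + 5.42201) = 24.379 km
D: √((-0.291·111.32)² + (0.312·101.24)²) = √(1049.37901 + 997.73099) = 45.245 km
E: √((-0.120·111.32)² + (0.124·101.24)²) = √(178.44685 + 157.59689) = 18.331 km
F: √((-0.034·111.32)² + (0.077·101.24)²) = √(14.32532 + 60.76951) = 8.666 km
G: √((-0.350·111.32)² + (0.040·101.24)²) = √(1518.03744 + 16.39926) = 39.172 km
H: √((-0.298·111.32)² + (-0.015·101.24)²) = √(1100.47181 + 2.30615) = 33.208 km
I: √((-0.116·111.32)² + (0.099·101.24)²) = √(166.74867 + 100.45572) = 16.346 km
J: √((-0.070·111.32)² + (0.376·101.24)²) = √(60.72150 + 1449.03863) = 38.856 km
K: √((0.400·111.32)² + (-0.034·101.24)²) = √(1982.74278 + 11.84847) = 44.661 km
L: √((-0.334·111.32)² + (-0.248·101.24)²) = √(1382.41784 + 630.38756) = 44.864 km
M: √((0.270·111.32)² + (0.051·101.24)²) = √(903.38718 + 26.65905) = 30.497 km
Threshold 20.5 km: B (4.853 km), F (8.666 km), I (16.346 km), E (18.331 km) are within range.

B, F, I, E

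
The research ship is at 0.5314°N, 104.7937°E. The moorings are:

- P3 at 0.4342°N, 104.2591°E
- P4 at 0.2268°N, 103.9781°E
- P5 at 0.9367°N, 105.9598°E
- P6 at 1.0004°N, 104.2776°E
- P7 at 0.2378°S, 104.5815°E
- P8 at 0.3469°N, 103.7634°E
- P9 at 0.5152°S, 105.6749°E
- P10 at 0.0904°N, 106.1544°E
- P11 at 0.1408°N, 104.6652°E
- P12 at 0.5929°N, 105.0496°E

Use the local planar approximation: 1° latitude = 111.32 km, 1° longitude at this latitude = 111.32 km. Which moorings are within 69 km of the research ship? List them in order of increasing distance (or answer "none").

P12, P11, P3

Distances from 0.5314°N, 104.7937°E:
P3: 60.4873 km
P4: 96.9178 km
P5: 137.4276 km
P6: 77.6309 km
P7: 88.8259 km
P8: 116.5174 km
P9: 152.3045 km
P10: 159.2298 km
P11: 45.7741 km
P12: 29.2979 km
Threshold 69 km: P12 (29.2979 km), P11 (45.7741 km), P3 (60.4873 km) are within range.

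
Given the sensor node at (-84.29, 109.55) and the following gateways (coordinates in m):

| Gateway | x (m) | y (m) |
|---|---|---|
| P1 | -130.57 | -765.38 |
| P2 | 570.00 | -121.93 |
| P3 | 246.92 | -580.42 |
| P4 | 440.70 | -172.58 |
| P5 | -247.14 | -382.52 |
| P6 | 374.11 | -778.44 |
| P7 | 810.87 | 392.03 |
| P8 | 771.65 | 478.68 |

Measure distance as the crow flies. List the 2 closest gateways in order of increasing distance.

P5, P4

Distances from (-84.29, 109.55):
P1: 876.15 m
P2: 694.03 m
P3: 765.35 m
P4: 596.00 m
P5: 518.32 m
P6: 999.33 m
P7: 938.67 m
P8: 932.14 m
Sorted: P5 (518.32 m) < P4 (596.00 m) < P2 (694.03 m) < P3 (765.35 m) < …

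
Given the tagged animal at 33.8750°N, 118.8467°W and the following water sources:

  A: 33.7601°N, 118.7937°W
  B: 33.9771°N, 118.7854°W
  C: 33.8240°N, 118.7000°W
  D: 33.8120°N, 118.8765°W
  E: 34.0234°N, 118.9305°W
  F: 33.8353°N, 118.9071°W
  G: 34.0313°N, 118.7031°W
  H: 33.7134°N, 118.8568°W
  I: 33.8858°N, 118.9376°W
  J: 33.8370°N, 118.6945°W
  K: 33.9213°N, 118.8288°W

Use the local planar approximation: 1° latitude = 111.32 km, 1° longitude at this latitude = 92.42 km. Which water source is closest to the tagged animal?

Distances from 33.8750°N, 118.8467°W:
A: √((-0.1149·111.32)² + (0.0530·92.42)²) = √(163.601188 + 23.992951) = 13.6965 km
B: √((0.1021·111.32)² + (0.0613·92.42)²) = √(129.180773 + 32.096145) = 12.6995 km
C: √((-0.0510·111.32)² + (0.1467·92.42)²) = √(32.231962 + 183.819744) = 14.6987 km
D: √((-0.0630·111.32)² + (-0.0298·92.42)²) = √(49.184413 + 7.585155) = 7.5346 km
E: √((0.1484·111.32)² + (-0.0838·92.42)²) = √(272.906700 + 59.981865) = 18.2452 km
F: √((-0.0397·111.32)² + (-0.0604·92.42)²) = √(19.531132 + 31.160600) = 7.1198 km
G: √((0.1563·111.32)² + (0.1436·92.42)²) = √(302.736197 + 176.133031) = 21.8831 km
H: √((-0.1616·111.32)² + (-0.0101·92.42)²) = √(323.615346 + 0.871314) = 18.0135 km
I: √((0.0108·111.32)² + (-0.0909·92.42)²) = √(1.445419 + 70.576431) = 8.4866 km
J: √((-0.0380·111.32)² + (0.1522·92.42)²) = √(17.894254 + 197.861471) = 14.6886 km
K: √((0.0463·111.32)² + (0.0179·92.42)²) = √(26.564912 + 2.736768) = 5.4131 km
Minimum: K at 5.4131 km.

K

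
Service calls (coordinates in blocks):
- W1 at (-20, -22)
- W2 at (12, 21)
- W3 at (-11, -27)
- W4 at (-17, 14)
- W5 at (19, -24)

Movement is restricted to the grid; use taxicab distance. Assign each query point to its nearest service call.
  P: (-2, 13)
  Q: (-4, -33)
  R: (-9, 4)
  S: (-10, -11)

P at (-2, 13):
  W1: |-18| + |-35| = 18 + 35 = 53 blocks
  W2: |14| + |8| = 14 + 8 = 22 blocks
  W3: |-9| + |-40| = 9 + 40 = 49 blocks
  W4: |-15| + |1| = 15 + 1 = 16 blocks
  W5: |21| + |-37| = 21 + 37 = 58 blocks
  → nearest: W4 (16 blocks)
Q at (-4, -33):
  W1: |-16| + |11| = 16 + 11 = 27 blocks
  W2: |16| + |54| = 16 + 54 = 70 blocks
  W3: |-7| + |6| = 7 + 6 = 13 blocks
  W4: |-13| + |47| = 13 + 47 = 60 blocks
  W5: |23| + |9| = 23 + 9 = 32 blocks
  → nearest: W3 (13 blocks)
R at (-9, 4):
  W1: |-11| + |-26| = 11 + 26 = 37 blocks
  W2: |21| + |17| = 21 + 17 = 38 blocks
  W3: |-2| + |-31| = 2 + 31 = 33 blocks
  W4: |-8| + |10| = 8 + 10 = 18 blocks
  W5: |28| + |-28| = 28 + 28 = 56 blocks
  → nearest: W4 (18 blocks)
S at (-10, -11):
  W1: |-10| + |-11| = 10 + 11 = 21 blocks
  W2: |22| + |32| = 22 + 32 = 54 blocks
  W3: |-1| + |-16| = 1 + 16 = 17 blocks
  W4: |-7| + |25| = 7 + 25 = 32 blocks
  W5: |29| + |-13| = 29 + 13 = 42 blocks
  → nearest: W3 (17 blocks)

P→W4; Q→W3; R→W4; S→W3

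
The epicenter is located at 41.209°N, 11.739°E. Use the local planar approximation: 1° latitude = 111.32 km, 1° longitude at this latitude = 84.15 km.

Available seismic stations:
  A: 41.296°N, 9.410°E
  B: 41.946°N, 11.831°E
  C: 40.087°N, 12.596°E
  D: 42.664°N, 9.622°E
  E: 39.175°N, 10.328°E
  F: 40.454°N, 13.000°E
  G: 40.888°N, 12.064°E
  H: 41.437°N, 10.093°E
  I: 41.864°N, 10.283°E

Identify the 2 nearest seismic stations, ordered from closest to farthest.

G, B

Distances from 41.209°N, 11.739°E:
A: 196.224 km
B: 82.407 km
C: 144.226 km
D: 240.770 km
E: 255.668 km
F: 135.366 km
G: 44.998 km
H: 140.817 km
I: 142.577 km
Sorted: G (44.998 km) < B (82.407 km) < F (135.366 km) < H (140.817 km) < …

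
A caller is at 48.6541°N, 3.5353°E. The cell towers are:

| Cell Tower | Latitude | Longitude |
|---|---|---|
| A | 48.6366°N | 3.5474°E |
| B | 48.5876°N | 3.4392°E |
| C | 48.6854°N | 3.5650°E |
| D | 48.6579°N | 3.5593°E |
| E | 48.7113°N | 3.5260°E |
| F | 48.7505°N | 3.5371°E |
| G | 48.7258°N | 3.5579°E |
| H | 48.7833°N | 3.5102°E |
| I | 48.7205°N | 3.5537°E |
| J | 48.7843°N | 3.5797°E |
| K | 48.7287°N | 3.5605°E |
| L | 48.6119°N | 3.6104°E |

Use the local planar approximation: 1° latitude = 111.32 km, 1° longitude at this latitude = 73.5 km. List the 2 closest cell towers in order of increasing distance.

Distances from 48.6541°N, 3.5353°E:
A: √((-0.0175·111.32)² + (0.0121·73.5)²) = √(3.795094 + 0.790943) = 2.1415 km
B: √((-0.0665·111.32)² + (-0.0961·73.5)²) = √(54.801152 + 49.890913) = 10.2319 km
C: √((0.0313·111.32)² + (0.0297·73.5)²) = √(12.140458 + 4.765271) = 4.1117 km
D: √((0.0038·111.32)² + (0.0240·73.5)²) = √(0.178943 + 3.111696) = 1.8140 km
E: √((0.0572·111.32)² + (-0.0093·73.5)²) = √(40.545107 + 0.467241) = 6.4041 km
F: √((0.0964·111.32)² + (0.0018·73.5)²) = √(115.159684 + 0.017503) = 10.7321 km
G: √((0.0717·111.32)² + (0.0226·73.5)²) = √(63.706641 + 2.759253) = 8.1527 km
H: √((0.1292·111.32)² + (-0.0251·73.5)²) = √(206.857572 + 3.403472) = 14.5004 km
I: √((0.0664·111.32)² + (0.0184·73.5)²) = √(54.636460 + 1.828986) = 7.5143 km
J: √((0.1302·111.32)² + (0.0444·73.5)²) = √(210.072094 + 10.649780) = 14.8567 km
K: √((0.0746·111.32)² + (0.0252·73.5)²) = √(68.964255 + 3.430645) = 8.5085 km
L: √((-0.0422·111.32)² + (0.0751·73.5)²) = √(22.068423 + 30.468744) = 7.2483 km
Sorted: D (1.8140 km) < A (2.1415 km) < C (4.1117 km) < E (6.4041 km) < …

D, A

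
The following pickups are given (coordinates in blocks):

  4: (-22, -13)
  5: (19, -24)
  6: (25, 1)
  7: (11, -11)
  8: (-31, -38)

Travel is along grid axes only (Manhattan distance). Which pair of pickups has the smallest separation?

Pairwise distances:
4–5: 52 blocks
4–6: 61 blocks
4–7: 35 blocks
4–8: 34 blocks
5–6: 31 blocks
5–7: 21 blocks
5–8: 64 blocks
6–7: 26 blocks
6–8: 95 blocks
7–8: 69 blocks
Closest pair: 5–7 at 21 blocks.

5 and 7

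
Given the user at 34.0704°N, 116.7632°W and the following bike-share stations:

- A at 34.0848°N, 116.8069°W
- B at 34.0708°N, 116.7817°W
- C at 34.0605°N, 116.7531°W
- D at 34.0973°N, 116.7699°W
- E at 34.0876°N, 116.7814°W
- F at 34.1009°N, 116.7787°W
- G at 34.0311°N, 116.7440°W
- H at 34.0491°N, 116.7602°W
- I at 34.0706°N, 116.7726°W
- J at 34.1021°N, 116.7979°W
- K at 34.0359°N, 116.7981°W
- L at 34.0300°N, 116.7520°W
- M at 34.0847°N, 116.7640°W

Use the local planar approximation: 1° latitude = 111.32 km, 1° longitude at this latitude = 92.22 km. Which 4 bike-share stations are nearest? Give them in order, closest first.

Distances from 34.0704°N, 116.7632°W:
A: 4.3371 km
B: 1.7067 km
C: 1.4429 km
D: 3.0576 km
E: 2.5462 km
F: 3.6839 km
G: 4.7196 km
H: 2.3872 km
I: 0.8672 km
J: 4.7637 km
K: 5.0108 km
L: 4.6144 km
M: 1.5936 km
Sorted: I (0.8672 km) < C (1.4429 km) < M (1.5936 km) < B (1.7067 km) < H (2.3872 km) < E (2.5462 km) < …

I, C, M, B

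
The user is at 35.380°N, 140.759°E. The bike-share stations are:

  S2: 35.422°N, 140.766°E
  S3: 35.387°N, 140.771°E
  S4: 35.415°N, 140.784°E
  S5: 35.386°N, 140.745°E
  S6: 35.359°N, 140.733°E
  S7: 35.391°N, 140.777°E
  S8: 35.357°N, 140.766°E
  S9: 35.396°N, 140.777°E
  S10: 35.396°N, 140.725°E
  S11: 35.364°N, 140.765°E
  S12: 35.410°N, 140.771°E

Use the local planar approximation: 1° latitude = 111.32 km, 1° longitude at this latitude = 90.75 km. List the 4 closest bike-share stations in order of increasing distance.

S3, S5, S11, S7

Distances from 35.380°N, 140.759°E:
S2: 4.718 km
S3: 1.339 km
S4: 4.509 km
S5: 1.435 km
S6: 3.321 km
S7: 2.042 km
S8: 2.638 km
S9: 2.417 km
S10: 3.563 km
S11: 1.862 km
S12: 3.513 km
Sorted: S3 (1.339 km) < S5 (1.435 km) < S11 (1.862 km) < S7 (2.042 km) < S9 (2.417 km) < S8 (2.638 km) < …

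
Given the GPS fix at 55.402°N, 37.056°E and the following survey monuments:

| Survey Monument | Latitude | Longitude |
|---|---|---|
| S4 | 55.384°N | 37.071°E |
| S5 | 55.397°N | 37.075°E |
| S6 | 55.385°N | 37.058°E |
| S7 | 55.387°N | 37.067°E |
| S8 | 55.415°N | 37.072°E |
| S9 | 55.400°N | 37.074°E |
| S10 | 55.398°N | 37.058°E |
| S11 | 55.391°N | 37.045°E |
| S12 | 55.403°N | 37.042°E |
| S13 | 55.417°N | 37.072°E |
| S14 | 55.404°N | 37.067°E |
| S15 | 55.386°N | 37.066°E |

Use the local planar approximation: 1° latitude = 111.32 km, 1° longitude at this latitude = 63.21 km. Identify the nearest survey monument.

S10

Distances from 55.402°N, 37.056°E:
S4: √((-0.018·111.32)² + (0.015·63.21)²) = √(4.01505 + 0.89899) = 2.217 km
S5: √((-0.005·111.32)² + (0.019·63.21)²) = √(0.30980 + 1.44238) = 1.324 km
S6: √((-0.017·111.32)² + (0.002·63.21)²) = √(3.58133 + 0.01598) = 1.897 km
S7: √((-0.015·111.32)² + (0.011·63.21)²) = √(2.78823 + 0.48346) = 1.809 km
S8: √((0.013·111.32)² + (0.016·63.21)²) = √(2.09427 + 1.02285) = 1.766 km
S9: √((-0.002·111.32)² + (0.018·63.21)²) = √(0.04957 + 1.29454) = 1.159 km
S10: √((-0.004·111.32)² + (0.002·63.21)²) = √(0.19827 + 0.01598) = 0.463 km
S11: √((-0.011·111.32)² + (-0.011·63.21)²) = √(1.49945 + 0.48346) = 1.408 km
S12: √((0.001·111.32)² + (-0.014·63.21)²) = √(0.01239 + 0.78312) = 0.892 km
S13: √((0.015·111.32)² + (0.016·63.21)²) = √(2.78823 + 1.02285) = 1.952 km
S14: √((0.002·111.32)² + (0.011·63.21)²) = √(0.04957 + 0.48346) = 0.730 km
S15: √((-0.016·111.32)² + (0.010·63.21)²) = √(3.17239 + 0.39955) = 1.890 km
Minimum: S10 at 0.463 km.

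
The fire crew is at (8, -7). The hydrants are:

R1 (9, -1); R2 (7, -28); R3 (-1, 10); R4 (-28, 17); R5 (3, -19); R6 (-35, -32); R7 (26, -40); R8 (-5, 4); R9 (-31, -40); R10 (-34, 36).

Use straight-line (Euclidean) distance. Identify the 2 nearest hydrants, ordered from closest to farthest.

R1, R5

Distances from (8, -7):
R1: √((1)² + (6)²) = √(1.000 + 36.000) = 6.1
R2: √((-1)² + (-21)²) = √(1.000 + 441.000) = 21.0
R3: √((-9)² + (17)²) = √(81.000 + 289.000) = 19.2
R4: √((-36)² + (24)²) = √(1296.000 + 576.000) = 43.3
R5: √((-5)² + (-12)²) = √(25.000 + 144.000) = 13.0
R6: √((-43)² + (-25)²) = √(1849.000 + 625.000) = 49.7
R7: √((18)² + (-33)²) = √(324.000 + 1089.000) = 37.6
R8: √((-13)² + (11)²) = √(169.000 + 121.000) = 17.0
R9: √((-39)² + (-33)²) = √(1521.000 + 1089.000) = 51.1
R10: √((-42)² + (43)²) = √(1764.000 + 1849.000) = 60.1
Sorted: R1 (6.1) < R5 (13.0) < R8 (17.0) < R3 (19.2) < …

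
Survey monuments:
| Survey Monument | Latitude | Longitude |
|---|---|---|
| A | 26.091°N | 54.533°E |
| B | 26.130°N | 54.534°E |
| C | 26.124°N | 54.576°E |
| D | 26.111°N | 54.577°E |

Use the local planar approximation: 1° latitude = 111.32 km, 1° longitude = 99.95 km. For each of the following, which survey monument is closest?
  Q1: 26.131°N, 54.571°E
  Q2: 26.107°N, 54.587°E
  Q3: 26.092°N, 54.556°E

Q1→C; Q2→D; Q3→A

Q1 at 26.131°N, 54.571°E:
  A: √((-0.040·111.32)² + (-0.038·99.95)²) = √(19.82743 + 14.42556) = 5.853 km
  B: √((-0.001·111.32)² + (-0.037·99.95)²) = √(0.01239 + 13.67631) = 3.700 km
  C: √((-0.007·111.32)² + (0.005·99.95)²) = √(0.60721 + 0.24975) = 0.926 km
  D: √((-0.020·111.32)² + (0.006·99.95)²) = √(4.95686 + 0.35964) = 2.306 km
  → nearest: C (0.926 km)
Q2 at 26.107°N, 54.587°E:
  A: √((-0.016·111.32)² + (-0.054·99.95)²) = √(3.17239 + 29.13085) = 5.684 km
  B: √((0.023·111.32)² + (-0.053·99.95)²) = √(6.55544 + 28.06192) = 5.884 km
  C: √((0.017·111.32)² + (-0.011·99.95)²) = √(3.58133 + 1.20879) = 2.189 km
  D: √((0.004·111.32)² + (-0.010·99.95)²) = √(0.19827 + 0.99900) = 1.094 km
  → nearest: D (1.094 km)
Q3 at 26.092°N, 54.556°E:
  A: √((-0.001·111.32)² + (-0.023·99.95)²) = √(0.01239 + 5.28471) = 2.302 km
  B: √((0.038·111.32)² + (-0.022·99.95)²) = √(17.89425 + 4.83516) = 4.768 km
  C: √((0.032·111.32)² + (0.020·99.95)²) = √(12.68955 + 3.99600) = 4.085 km
  D: √((0.019·111.32)² + (0.021·99.95)²) = √(4.47356 + 4.40559) = 2.980 km
  → nearest: A (2.302 km)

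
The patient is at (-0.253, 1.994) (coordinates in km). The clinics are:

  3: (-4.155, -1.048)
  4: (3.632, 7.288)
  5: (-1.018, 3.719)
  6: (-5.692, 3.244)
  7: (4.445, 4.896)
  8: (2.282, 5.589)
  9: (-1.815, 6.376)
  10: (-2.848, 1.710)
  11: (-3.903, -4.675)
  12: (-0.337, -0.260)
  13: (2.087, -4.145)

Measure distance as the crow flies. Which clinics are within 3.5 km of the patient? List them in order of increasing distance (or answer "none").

Distances from (-0.253, 1.994):
3: √((-3.902)² + (-3.042)²) = √(15.22560 + 9.25376) = 4.948 km
4: √((3.885)² + (5.294)²) = √(15.09323 + 28.02644) = 6.567 km
5: √((-0.765)² + (1.725)²) = √(0.58522 + 2.97562) = 1.887 km
6: √((-5.439)² + (1.250)²) = √(29.58272 + 1.56250) = 5.581 km
7: √((4.698)² + (2.902)²) = √(22.07120 + 8.42160) = 5.522 km
8: √((2.535)² + (3.595)²) = √(6.42623 + 12.92403) = 4.399 km
9: √((-1.562)² + (4.382)²) = √(2.43984 + 19.20192) = 4.652 km
10: √((-2.595)² + (-0.284)²) = √(6.73402 + 0.08066) = 2.610 km
11: √((-3.650)² + (-6.669)²) = √(13.32250 + 44.47556) = 7.603 km
12: √((-0.084)² + (-2.254)²) = √(0.00706 + 5.08052) = 2.256 km
13: √((2.340)² + (-6.139)²) = √(5.47560 + 37.68732) = 6.570 km
Threshold 3.5 km: 5 (1.887 km), 12 (2.256 km), 10 (2.610 km) are within range.

5, 12, 10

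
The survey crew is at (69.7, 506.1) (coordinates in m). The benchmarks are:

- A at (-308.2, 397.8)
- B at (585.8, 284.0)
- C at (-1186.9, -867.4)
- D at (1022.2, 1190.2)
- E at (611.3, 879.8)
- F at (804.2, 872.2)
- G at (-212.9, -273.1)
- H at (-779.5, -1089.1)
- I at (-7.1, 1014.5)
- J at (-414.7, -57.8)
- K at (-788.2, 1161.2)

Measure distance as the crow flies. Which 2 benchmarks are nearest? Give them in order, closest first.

Distances from (69.7, 506.1):
A: 393.1 m
B: 561.9 m
C: 1861.6 m
D: 1172.7 m
E: 658.0 m
F: 820.7 m
G: 828.9 m
H: 1807.2 m
I: 514.2 m
J: 743.4 m
K: 1079.4 m
Sorted: A (393.1 m) < I (514.2 m) < B (561.9 m) < E (658.0 m) < …

A, I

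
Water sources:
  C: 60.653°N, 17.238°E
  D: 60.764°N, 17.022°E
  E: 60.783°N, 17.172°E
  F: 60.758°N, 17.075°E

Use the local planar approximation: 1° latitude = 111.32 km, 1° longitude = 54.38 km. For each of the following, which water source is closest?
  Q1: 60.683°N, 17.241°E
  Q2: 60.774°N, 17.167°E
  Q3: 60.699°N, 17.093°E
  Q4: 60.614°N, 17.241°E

Q1 at 60.683°N, 17.241°E:
  C: √((-0.030·111.32)² + (-0.003·54.38)²) = √(11.15293 + 0.02661) = 3.344 km
  D: √((0.081·111.32)² + (-0.219·54.38)²) = √(81.30485 + 141.82952) = 14.938 km
  E: √((0.100·111.32)² + (-0.069·54.38)²) = √(123.92142 + 14.07915) = 11.747 km
  F: √((0.075·111.32)² + (-0.166·54.38)²) = √(69.70580 + 81.48817) = 12.296 km
  → nearest: C (3.344 km)
Q2 at 60.774°N, 17.167°E:
  C: √((-0.121·111.32)² + (0.071·54.38)²) = √(181.43336 + 14.90717) = 14.012 km
  D: √((-0.010·111.32)² + (-0.145·54.38)²) = √(1.23921 + 62.17480) = 7.963 km
  E: √((0.009·111.32)² + (0.005·54.38)²) = √(1.00376 + 0.07393) = 1.038 km
  F: √((-0.016·111.32)² + (-0.092·54.38)²) = √(3.17239 + 25.02961) = 5.311 km
  → nearest: E (1.038 km)
Q3 at 60.699°N, 17.093°E:
  C: √((-0.046·111.32)² + (0.145·54.38)²) = √(26.22177 + 62.17480) = 9.402 km
  D: √((0.065·111.32)² + (-0.071·54.38)²) = √(52.35680 + 14.90717) = 8.201 km
  E: √((0.084·111.32)² + (0.079·54.38)²) = √(87.43896 + 18.45579) = 10.291 km
  F: √((0.059·111.32)² + (-0.018·54.38)²) = √(43.13705 + 0.95813) = 6.640 km
  → nearest: F (6.640 km)
Q4 at 60.614°N, 17.241°E:
  C: √((0.039·111.32)² + (-0.003·54.38)²) = √(18.84845 + 0.02661) = 4.345 km
  D: √((0.150·111.32)² + (-0.219·54.38)²) = √(278.82320 + 141.82952) = 20.510 km
  E: √((0.169·111.32)² + (-0.069·54.38)²) = √(353.93198 + 14.07915) = 19.184 km
  F: √((0.144·111.32)² + (-0.166·54.38)²) = √(256.96346 + 81.48817) = 18.397 km
  → nearest: C (4.345 km)

Q1→C; Q2→E; Q3→F; Q4→C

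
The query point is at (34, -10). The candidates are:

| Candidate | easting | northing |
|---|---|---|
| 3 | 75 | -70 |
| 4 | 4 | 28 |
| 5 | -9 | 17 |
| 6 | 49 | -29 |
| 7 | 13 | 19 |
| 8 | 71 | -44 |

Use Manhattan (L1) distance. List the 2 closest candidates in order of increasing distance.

Distances from (34, -10):
3: 101
4: 68
5: 70
6: 34
7: 50
8: 71
Sorted: 6 (34) < 7 (50) < 4 (68) < 5 (70) < …

6, 7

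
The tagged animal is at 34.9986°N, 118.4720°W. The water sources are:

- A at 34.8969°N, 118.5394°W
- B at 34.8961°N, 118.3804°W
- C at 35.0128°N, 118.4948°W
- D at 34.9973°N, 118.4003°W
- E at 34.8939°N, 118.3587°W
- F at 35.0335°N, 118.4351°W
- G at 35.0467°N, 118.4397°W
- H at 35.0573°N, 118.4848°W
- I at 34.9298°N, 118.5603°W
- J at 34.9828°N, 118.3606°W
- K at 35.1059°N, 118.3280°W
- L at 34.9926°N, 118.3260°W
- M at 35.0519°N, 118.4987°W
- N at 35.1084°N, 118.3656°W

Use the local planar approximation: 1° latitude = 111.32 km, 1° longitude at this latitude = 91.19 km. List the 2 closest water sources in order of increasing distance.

Distances from 34.9986°N, 118.4720°W:
A: √((-0.1017·111.32)² + (-0.0674·91.19)²) = √(128.170566 + 37.775848) = 12.8820 km
B: √((-0.1025·111.32)² + (0.0916·91.19)²) = √(130.194946 + 69.772676) = 14.1410 km
C: √((0.0142·111.32)² + (-0.0228·91.19)²) = √(2.498752 + 4.322790) = 2.6118 km
D: √((-0.0013·111.32)² + (0.0717·91.19)²) = √(0.020943 + 42.749668) = 6.5399 km
E: √((-0.1047·111.32)² + (0.1133·91.19)²) = √(135.843780 + 106.746649) = 15.5753 km
F: √((0.0349·111.32)² + (0.0369·91.19)²) = √(15.093753 + 11.322626) = 5.1397 km
G: √((0.0481·111.32)² + (0.0323·91.19)²) = √(28.670585 + 8.675599) = 6.1112 km
H: √((0.0587·111.32)² + (-0.0128·91.19)²) = √(42.699481 + 1.362431) = 6.6379 km
I: √((-0.0688·111.32)² + (-0.0883·91.19)²) = √(58.657463 + 64.835944) = 11.1128 km
J: √((-0.0158·111.32)² + (0.1114·91.19)²) = √(3.093574 + 103.196463) = 10.3097 km
K: √((0.1073·111.32)² + (0.1440·91.19)²) = √(142.674329 + 172.432615) = 17.7513 km
L: √((-0.0060·111.32)² + (0.1460·91.19)²) = √(0.446117 + 177.255673) = 13.3305 km
M: √((0.0533·111.32)² + (-0.0267·91.19)²) = √(35.204713 + 5.928120) = 6.4135 km
N: √((0.1098·111.32)² + (0.1064·91.19)²) = √(149.400164 + 94.140757) = 15.6058 km
Sorted: C (2.6118 km) < F (5.1397 km) < G (6.1112 km) < M (6.4135 km) < …

C, F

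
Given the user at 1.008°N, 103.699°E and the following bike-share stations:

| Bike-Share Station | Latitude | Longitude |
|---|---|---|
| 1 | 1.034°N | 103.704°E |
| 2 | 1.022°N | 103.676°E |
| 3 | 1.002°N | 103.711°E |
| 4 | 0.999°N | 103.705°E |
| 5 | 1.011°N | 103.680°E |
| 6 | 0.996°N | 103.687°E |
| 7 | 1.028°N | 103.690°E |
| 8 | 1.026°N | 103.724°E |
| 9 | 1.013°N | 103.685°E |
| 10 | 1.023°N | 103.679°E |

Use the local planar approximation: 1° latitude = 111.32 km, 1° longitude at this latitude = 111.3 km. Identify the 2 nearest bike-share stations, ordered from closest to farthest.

Distances from 1.008°N, 103.699°E:
1: √((0.026·111.32)² + (0.005·111.3)²) = √(8.37709 + 0.30969) = 2.947 km
2: √((0.014·111.32)² + (-0.023·111.3)²) = √(2.42886 + 6.55309) = 2.997 km
3: √((-0.006·111.32)² + (0.012·111.3)²) = √(0.44612 + 1.78383) = 1.493 km
4: √((-0.009·111.32)² + (0.006·111.3)²) = √(1.00376 + 0.44596) = 1.204 km
5: √((0.003·111.32)² + (-0.019·111.3)²) = √(0.11153 + 4.47196) = 2.141 km
6: √((-0.012·111.32)² + (-0.012·111.3)²) = √(1.78447 + 1.78383) = 1.889 km
7: √((0.020·111.32)² + (-0.009·111.3)²) = √(4.95686 + 1.00340) = 2.441 km
8: √((0.018·111.32)² + (0.025·111.3)²) = √(4.01505 + 7.74231) = 3.429 km
9: √((0.005·111.32)² + (-0.014·111.3)²) = √(0.30980 + 2.42799) = 1.655 km
10: √((0.015·111.32)² + (-0.020·111.3)²) = √(2.78823 + 4.95508) = 2.783 km
Sorted: 4 (1.204 km) < 3 (1.493 km) < 9 (1.655 km) < 6 (1.889 km) < …

4, 3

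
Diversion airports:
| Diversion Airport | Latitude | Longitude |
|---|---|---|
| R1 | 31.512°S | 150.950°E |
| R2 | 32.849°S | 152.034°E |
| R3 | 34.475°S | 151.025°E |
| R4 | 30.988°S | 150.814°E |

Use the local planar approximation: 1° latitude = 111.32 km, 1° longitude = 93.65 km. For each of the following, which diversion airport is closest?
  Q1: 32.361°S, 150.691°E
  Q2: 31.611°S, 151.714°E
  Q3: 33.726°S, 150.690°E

Q1→R1; Q2→R1; Q3→R3

Q1 at 32.361°S, 150.691°E:
  R1: 97.574 km
  R2: 137.003 km
  R3: 237.400 km
  R4: 153.276 km
  → nearest: R1 (97.574 km)
Q2 at 31.611°S, 151.714°E:
  R1: 72.392 km
  R2: 141.035 km
  R3: 325.284 km
  R4: 109.150 km
  → nearest: R1 (72.392 km)
Q3 at 33.726°S, 150.690°E:
  R1: 247.662 km
  R2: 159.290 km
  R3: 89.086 km
  R4: 305.015 km
  → nearest: R3 (89.086 km)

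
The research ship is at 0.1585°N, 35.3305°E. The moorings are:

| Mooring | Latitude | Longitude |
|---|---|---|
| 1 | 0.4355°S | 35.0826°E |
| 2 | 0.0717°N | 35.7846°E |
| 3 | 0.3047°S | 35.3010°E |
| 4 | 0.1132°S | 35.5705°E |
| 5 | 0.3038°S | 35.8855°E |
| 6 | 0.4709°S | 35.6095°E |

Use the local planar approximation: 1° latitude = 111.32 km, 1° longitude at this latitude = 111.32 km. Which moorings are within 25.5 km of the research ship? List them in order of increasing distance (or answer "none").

none

Distances from 0.1585°N, 35.3305°E:
1: 71.6516 km
2: 51.4656 km
3: 51.6679 km
4: 40.3557 km
5: 80.4087 km
6: 76.6400 km
Threshold 25.5 km: none within range.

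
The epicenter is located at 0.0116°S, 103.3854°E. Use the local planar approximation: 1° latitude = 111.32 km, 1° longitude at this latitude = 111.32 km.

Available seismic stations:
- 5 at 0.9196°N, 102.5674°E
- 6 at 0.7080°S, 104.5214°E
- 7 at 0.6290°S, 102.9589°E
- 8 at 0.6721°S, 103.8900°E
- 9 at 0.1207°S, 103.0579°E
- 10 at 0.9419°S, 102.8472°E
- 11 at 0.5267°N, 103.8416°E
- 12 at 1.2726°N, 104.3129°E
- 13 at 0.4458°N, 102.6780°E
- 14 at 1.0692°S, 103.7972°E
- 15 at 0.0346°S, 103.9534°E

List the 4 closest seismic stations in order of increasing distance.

Distances from 0.0116°S, 103.3854°E:
5: √((0.9312·111.32)² + (-0.8180·111.32)²) = √(10745.641068 + 8291.879891) = 137.9765 km
6: √((-0.6964·111.32)² + (1.1360·111.32)²) = √(6009.853980 + 15992.010199) = 148.3303 km
7: √((-0.6174·111.32)² + (-0.4265·111.32)²) = √(4723.671042 + 2254.158585) = 83.5334 km
8: √((-0.6605·111.32)² + (0.5046·111.32)²) = √(5406.199141 + 3155.301673) = 92.5284 km
9: √((-0.1091·111.32)² + (-0.3275·111.32)²) = √(147.501316 + 1329.134723) = 38.4270 km
10: √((-0.9303·111.32)² + (-0.5382·111.32)²) = √(10724.879893 + 3589.498550) = 119.6427 km
11: √((0.5383·111.32)² + (0.4562·111.32)²) = √(3590.832564 + 2579.033345) = 78.5485 km
12: √((1.2842·111.32)² + (0.9275·111.32)²) = √(20436.745021 + 10660.417950) = 176.3439 km
13: √((0.4574·111.32)² + (-0.7074·111.32)²) = √(2592.619098 + 6201.210965) = 93.7754 km
14: √((-1.0576·111.32)² + (0.4118·111.32)²) = √(13860.831359 + 2101.450090) = 126.3419 km
15: √((-0.0230·111.32)² + (0.5680·111.32)²) = √(6.555443 + 3998.002550) = 63.2816 km
Sorted: 9 (38.4270 km) < 15 (63.2816 km) < 11 (78.5485 km) < 7 (83.5334 km) < 8 (92.5284 km) < 13 (93.7754 km) < …

9, 15, 11, 7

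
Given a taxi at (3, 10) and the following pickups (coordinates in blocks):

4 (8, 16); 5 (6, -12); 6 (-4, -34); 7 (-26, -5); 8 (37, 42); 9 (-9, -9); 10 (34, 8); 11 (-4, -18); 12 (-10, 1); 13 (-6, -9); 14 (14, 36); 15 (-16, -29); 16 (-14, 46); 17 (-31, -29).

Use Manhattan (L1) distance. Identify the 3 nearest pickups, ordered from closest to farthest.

4, 12, 5

Distances from (3, 10):
4: 11 blocks
5: 25 blocks
6: 51 blocks
7: 44 blocks
8: 66 blocks
9: 31 blocks
10: 33 blocks
11: 35 blocks
12: 22 blocks
13: 28 blocks
14: 37 blocks
15: 58 blocks
16: 53 blocks
17: 73 blocks
Sorted: 4 (11 blocks) < 12 (22 blocks) < 5 (25 blocks) < 13 (28 blocks) < 9 (31 blocks) < …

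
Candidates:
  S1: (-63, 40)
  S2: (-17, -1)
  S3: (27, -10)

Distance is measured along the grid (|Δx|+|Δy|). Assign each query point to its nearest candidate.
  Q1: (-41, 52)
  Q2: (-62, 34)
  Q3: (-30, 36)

Q1→S1; Q2→S1; Q3→S1

Q1 at (-41, 52):
  S1: |-22| + |-12| = 22 + 12 = 34
  S2: |24| + |-53| = 24 + 53 = 77
  S3: |68| + |-62| = 68 + 62 = 130
  → nearest: S1 (34)
Q2 at (-62, 34):
  S1: |-1| + |6| = 1 + 6 = 7
  S2: |45| + |-35| = 45 + 35 = 80
  S3: |89| + |-44| = 89 + 44 = 133
  → nearest: S1 (7)
Q3 at (-30, 36):
  S1: |-33| + |4| = 33 + 4 = 37
  S2: |13| + |-37| = 13 + 37 = 50
  S3: |57| + |-46| = 57 + 46 = 103
  → nearest: S1 (37)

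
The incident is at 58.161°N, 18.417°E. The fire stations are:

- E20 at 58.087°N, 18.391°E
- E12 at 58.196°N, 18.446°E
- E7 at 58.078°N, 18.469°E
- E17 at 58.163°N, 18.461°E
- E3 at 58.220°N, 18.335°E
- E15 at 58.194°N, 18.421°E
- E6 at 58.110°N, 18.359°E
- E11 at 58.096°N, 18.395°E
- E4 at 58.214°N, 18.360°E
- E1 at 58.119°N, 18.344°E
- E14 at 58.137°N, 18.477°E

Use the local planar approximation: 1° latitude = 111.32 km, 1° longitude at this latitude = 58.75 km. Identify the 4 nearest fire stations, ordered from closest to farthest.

E17, E15, E12, E14

Distances from 58.161°N, 18.417°E:
E20: √((-0.074·111.32)² + (-0.026·58.75)²) = √(67.85937 + 2.33326) = 8.378 km
E12: √((0.035·111.32)² + (0.029·58.75)²) = √(15.18037 + 2.90276) = 4.252 km
E7: √((-0.083·111.32)² + (0.052·58.75)²) = √(85.36947 + 9.33302) = 9.732 km
E17: √((0.002·111.32)² + (0.044·58.75)²) = √(0.04957 + 6.68222) = 2.595 km
E3: √((0.059·111.32)² + (-0.082·58.75)²) = √(43.13705 + 23.20831) = 8.145 km
E15: √((0.033·111.32)² + (0.004·58.75)²) = √(13.49504 + 0.05522) = 3.681 km
E6: √((-0.051·111.32)² + (-0.058·58.75)²) = √(32.23196 + 11.61106) = 6.621 km
E11: √((-0.065·111.32)² + (-0.022·58.75)²) = √(52.35680 + 1.67056) = 7.350 km
E4: √((0.053·111.32)² + (-0.057·58.75)²) = √(34.80953 + 11.21413) = 6.784 km
E1: √((-0.042·111.32)² + (-0.073·58.75)²) = √(21.85974 + 18.39338) = 6.345 km
E14: √((-0.024·111.32)² + (0.060·58.75)²) = √(7.13787 + 12.42562) = 4.423 km
Sorted: E17 (2.595 km) < E15 (3.681 km) < E12 (4.252 km) < E14 (4.423 km) < E1 (6.345 km) < E6 (6.621 km) < …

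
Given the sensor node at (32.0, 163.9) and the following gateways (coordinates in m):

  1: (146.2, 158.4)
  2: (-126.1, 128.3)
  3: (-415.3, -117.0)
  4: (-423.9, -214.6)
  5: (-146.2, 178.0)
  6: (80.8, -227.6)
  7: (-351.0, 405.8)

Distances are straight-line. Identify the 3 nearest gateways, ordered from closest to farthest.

1, 2, 5

Distances from (32.0, 163.9):
1: 114.3 m
2: 162.1 m
3: 528.2 m
4: 592.5 m
5: 178.8 m
6: 394.5 m
7: 453.0 m
Sorted: 1 (114.3 m) < 2 (162.1 m) < 5 (178.8 m) < 6 (394.5 m) < 7 (453.0 m) < …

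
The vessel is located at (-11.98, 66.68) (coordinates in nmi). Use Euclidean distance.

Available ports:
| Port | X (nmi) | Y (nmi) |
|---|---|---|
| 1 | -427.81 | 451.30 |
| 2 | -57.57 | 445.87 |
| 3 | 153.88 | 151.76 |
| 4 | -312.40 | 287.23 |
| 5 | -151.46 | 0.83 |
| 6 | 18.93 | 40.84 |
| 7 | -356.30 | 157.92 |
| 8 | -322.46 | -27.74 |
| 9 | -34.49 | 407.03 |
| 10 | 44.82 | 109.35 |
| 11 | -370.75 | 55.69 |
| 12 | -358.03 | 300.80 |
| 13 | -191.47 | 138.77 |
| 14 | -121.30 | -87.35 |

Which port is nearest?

6

Distances from (-11.98, 66.68):
1: √((-415.83)² + (384.62)²) = √(172914.5889 + 147932.5444) = 566.43 nmi
2: √((-45.59)² + (379.19)²) = √(2078.4481 + 143785.0561) = 381.92 nmi
3: √((165.86)² + (85.08)²) = √(27509.5396 + 7238.6064) = 186.41 nmi
4: √((-300.42)² + (220.55)²) = √(90252.1764 + 48642.3025) = 372.69 nmi
5: √((-139.48)² + (-65.85)²) = √(19454.6704 + 4336.2225) = 154.24 nmi
6: √((30.91)² + (-25.84)²) = √(955.4281 + 667.7056) = 40.29 nmi
7: √((-344.32)² + (91.24)²) = √(118556.2624 + 8324.7376) = 356.20 nmi
8: √((-310.48)² + (-94.42)²) = √(96397.8304 + 8915.1364) = 324.52 nmi
9: √((-22.51)² + (340.35)²) = √(506.7001 + 115838.1225) = 341.09 nmi
10: √((56.80)² + (42.67)²) = √(3226.2400 + 1820.7289) = 71.04 nmi
11: √((-358.77)² + (-10.99)²) = √(128715.9129 + 120.7801) = 358.94 nmi
12: √((-346.05)² + (234.12)²) = √(119750.6025 + 54812.1744) = 417.81 nmi
13: √((-179.49)² + (72.09)²) = √(32216.6601 + 5196.9681) = 193.43 nmi
14: √((-109.32)² + (-154.03)²) = √(11950.8624 + 23725.2409) = 188.88 nmi
Minimum: 6 at 40.29 nmi.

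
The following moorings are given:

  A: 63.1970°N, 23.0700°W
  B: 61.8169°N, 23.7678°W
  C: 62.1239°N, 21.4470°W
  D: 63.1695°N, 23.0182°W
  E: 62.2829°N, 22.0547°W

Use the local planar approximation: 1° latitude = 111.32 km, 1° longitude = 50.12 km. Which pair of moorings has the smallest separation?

A and D

Pairwise distances:
A–B: 157.5633 km
A–C: 144.5236 km
A–D: 4.0140 km
A–E: 113.7721 km
B–C: 121.2351 km
B–D: 155.1878 km
B–E: 100.3148 km
C–D: 140.5326 km
C–E: 35.2274 km
D–E: 109.8770 km
Closest pair: A–D at 4.0140 km.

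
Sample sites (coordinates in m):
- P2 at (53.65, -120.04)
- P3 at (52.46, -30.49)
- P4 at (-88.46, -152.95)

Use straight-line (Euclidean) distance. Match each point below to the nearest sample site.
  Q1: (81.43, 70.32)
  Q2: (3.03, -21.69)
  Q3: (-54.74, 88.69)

Q1→P3; Q2→P3; Q3→P3

Q1 at (81.43, 70.32):
  P2: 192.38 m
  P3: 104.89 m
  P4: 280.56 m
  → nearest: P3 (104.89 m)
Q2 at (3.03, -21.69):
  P2: 110.61 m
  P3: 50.21 m
  P4: 160.00 m
  → nearest: P3 (50.21 m)
Q3 at (-54.74, 88.69):
  P2: 235.19 m
  P3: 160.30 m
  P4: 243.98 m
  → nearest: P3 (160.30 m)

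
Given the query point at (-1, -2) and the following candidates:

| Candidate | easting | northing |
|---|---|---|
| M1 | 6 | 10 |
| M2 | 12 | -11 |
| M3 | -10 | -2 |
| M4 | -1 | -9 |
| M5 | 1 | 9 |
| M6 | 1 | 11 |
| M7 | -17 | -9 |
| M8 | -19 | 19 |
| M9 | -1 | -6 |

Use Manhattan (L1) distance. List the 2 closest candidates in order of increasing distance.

M9, M4

Distances from (-1, -2):
M1: |7| + |12| = 7 + 12 = 19
M2: |13| + |-9| = 13 + 9 = 22
M3: |-9| + |0| = 9 + 0 = 9
M4: |0| + |-7| = 0 + 7 = 7
M5: |2| + |11| = 2 + 11 = 13
M6: |2| + |13| = 2 + 13 = 15
M7: |-16| + |-7| = 16 + 7 = 23
M8: |-18| + |21| = 18 + 21 = 39
M9: |0| + |-4| = 0 + 4 = 4
Sorted: M9 (4) < M4 (7) < M3 (9) < M5 (13) < …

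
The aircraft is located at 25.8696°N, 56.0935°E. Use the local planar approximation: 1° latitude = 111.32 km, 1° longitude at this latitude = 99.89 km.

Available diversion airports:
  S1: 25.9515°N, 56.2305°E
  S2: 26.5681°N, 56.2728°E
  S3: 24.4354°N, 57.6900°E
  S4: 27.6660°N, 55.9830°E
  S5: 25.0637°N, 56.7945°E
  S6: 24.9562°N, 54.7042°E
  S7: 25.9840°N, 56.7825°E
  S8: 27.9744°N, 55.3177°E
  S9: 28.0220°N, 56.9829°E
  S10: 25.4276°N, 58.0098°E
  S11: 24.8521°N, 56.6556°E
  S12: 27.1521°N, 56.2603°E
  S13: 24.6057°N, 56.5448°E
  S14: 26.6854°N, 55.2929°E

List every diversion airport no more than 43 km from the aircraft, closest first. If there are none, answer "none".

S1

Distances from 25.8696°N, 56.0935°E:
S1: 16.4438 km
S2: 79.7931 km
S3: 225.6587 km
S4: 200.2796 km
S5: 113.8051 km
S6: 172.0403 km
S7: 69.9925 km
S8: 246.7891 km
S9: 255.5456 km
S10: 197.6418 km
S11: 126.4210 km
S12: 143.7369 km
S13: 147.7430 km
S14: 121.0076 km
Threshold 43 km: S1 (16.4438 km) is within range.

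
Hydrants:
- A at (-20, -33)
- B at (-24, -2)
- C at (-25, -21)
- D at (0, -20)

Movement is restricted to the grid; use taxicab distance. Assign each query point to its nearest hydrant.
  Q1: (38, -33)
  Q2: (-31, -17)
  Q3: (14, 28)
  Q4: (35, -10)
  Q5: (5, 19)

Q1 at (38, -33):
  A: |-58| + |0| = 58 + 0 = 58
  B: |-62| + |31| = 62 + 31 = 93
  C: |-63| + |12| = 63 + 12 = 75
  D: |-38| + |13| = 38 + 13 = 51
  → nearest: D (51)
Q2 at (-31, -17):
  A: |11| + |-16| = 11 + 16 = 27
  B: |7| + |15| = 7 + 15 = 22
  C: |6| + |-4| = 6 + 4 = 10
  D: |31| + |-3| = 31 + 3 = 34
  → nearest: C (10)
Q3 at (14, 28):
  A: |-34| + |-61| = 34 + 61 = 95
  B: |-38| + |-30| = 38 + 30 = 68
  C: |-39| + |-49| = 39 + 49 = 88
  D: |-14| + |-48| = 14 + 48 = 62
  → nearest: D (62)
Q4 at (35, -10):
  A: |-55| + |-23| = 55 + 23 = 78
  B: |-59| + |8| = 59 + 8 = 67
  C: |-60| + |-11| = 60 + 11 = 71
  D: |-35| + |-10| = 35 + 10 = 45
  → nearest: D (45)
Q5 at (5, 19):
  A: |-25| + |-52| = 25 + 52 = 77
  B: |-29| + |-21| = 29 + 21 = 50
  C: |-30| + |-40| = 30 + 40 = 70
  D: |-5| + |-39| = 5 + 39 = 44
  → nearest: D (44)

Q1→D; Q2→C; Q3→D; Q4→D; Q5→D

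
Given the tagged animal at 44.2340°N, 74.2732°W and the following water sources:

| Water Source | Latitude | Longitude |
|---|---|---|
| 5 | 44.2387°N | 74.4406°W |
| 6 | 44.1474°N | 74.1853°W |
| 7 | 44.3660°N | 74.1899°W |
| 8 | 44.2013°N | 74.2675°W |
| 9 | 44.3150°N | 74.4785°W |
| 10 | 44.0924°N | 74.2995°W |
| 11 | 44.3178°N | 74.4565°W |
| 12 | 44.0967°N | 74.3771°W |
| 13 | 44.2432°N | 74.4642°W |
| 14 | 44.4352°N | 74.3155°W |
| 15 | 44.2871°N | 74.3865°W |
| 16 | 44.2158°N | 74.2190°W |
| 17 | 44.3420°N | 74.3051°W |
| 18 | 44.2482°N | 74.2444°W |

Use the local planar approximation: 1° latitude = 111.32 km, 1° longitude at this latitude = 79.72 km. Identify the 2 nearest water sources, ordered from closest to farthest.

Distances from 44.2340°N, 74.2732°W:
5: 13.3554 km
6: 11.9180 km
7: 16.1251 km
8: 3.6684 km
9: 18.6860 km
10: 15.9017 km
11: 17.3365 km
12: 17.3843 km
13: 15.2609 km
14: 22.6500 km
15: 10.7946 km
16: 4.7722 km
17: 12.2886 km
18: 2.7875 km
Sorted: 18 (2.7875 km) < 8 (3.6684 km) < 16 (4.7722 km) < 15 (10.7946 km) < …

18, 8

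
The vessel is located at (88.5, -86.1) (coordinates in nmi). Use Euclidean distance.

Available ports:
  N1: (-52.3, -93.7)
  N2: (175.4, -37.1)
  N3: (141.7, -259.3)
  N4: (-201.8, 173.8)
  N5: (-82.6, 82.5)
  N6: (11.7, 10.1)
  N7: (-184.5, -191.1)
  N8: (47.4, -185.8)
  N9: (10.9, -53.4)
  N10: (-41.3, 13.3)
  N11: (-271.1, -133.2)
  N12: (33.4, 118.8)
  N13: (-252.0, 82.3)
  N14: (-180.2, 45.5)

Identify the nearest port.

Distances from (88.5, -86.1):
N1: 141.0 nmi
N2: 99.8 nmi
N3: 181.2 nmi
N4: 389.6 nmi
N5: 240.2 nmi
N6: 123.1 nmi
N7: 292.5 nmi
N8: 107.8 nmi
N9: 84.2 nmi
N10: 163.5 nmi
N11: 362.7 nmi
N12: 212.2 nmi
N13: 379.9 nmi
N14: 299.2 nmi
Minimum: N9 at 84.2 nmi.

N9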